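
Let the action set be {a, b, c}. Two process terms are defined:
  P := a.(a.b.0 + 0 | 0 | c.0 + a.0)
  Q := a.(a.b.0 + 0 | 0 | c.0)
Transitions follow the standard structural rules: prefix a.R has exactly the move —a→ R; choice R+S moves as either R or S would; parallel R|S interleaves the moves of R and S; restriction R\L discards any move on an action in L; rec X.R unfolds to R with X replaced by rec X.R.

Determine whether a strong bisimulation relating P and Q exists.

LTS(P): 5 reachable states
  p0 = a.(a.b.0 + 0 | 0 | c.0 + a.0) has moves --a--▸ p1
  p1 = a.b.0 + 0 | 0 | c.0 + a.0 has moves --a--▸ p2, --a--▸ p3, --c--▸ p4
  p2 = 0 has moves ·
  p3 = b.0 has moves --b--▸ p2
  p4 = 0 | 0 | 0 has moves ·
LTS(Q): 5 reachable states
  q0 = a.(a.b.0 + 0 | 0 | c.0) has moves --a--▸ q1
  q1 = a.b.0 + 0 | 0 | c.0 has moves --a--▸ q2, --c--▸ q3
  q2 = b.0 has moves --b--▸ q4
  q3 = 0 | 0 | 0 has moves ·
  q4 = 0 has moves ·
Coarsest stable partition (strong bisimilarity classes):
  B0 = {p0}
  B1 = {p1}
  B2 = {p2, p4, q3, q4}
  B3 = {p3, q2}
  B4 = {q0}
  B5 = {q1}
p0 ∈ B0, q0 ∈ B4 → different blocks

NO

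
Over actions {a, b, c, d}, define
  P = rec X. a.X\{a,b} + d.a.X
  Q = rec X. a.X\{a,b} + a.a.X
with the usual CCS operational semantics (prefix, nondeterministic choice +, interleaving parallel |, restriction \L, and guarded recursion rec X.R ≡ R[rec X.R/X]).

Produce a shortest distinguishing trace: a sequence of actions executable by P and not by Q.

P's transition system — 4 states:
  s0 = rec X. a.X\{a,b} + d.a.X ⊢ -a-> s1, -d-> s2
  s1 = (rec X. a.X\{a,b} + d.a.X)\{a,b} ⊢ -d-> s3
  s2 = a.(rec X. a.X\{a,b} + d.a.X) ⊢ -a-> s0
  s3 = (a.(rec X. a.X\{a,b} + d.a.X))\{a,b} ⊢ (no moves)
Q's transition system — 3 states:
  t0 = rec X. a.X\{a,b} + a.a.X ⊢ -a-> t1, -a-> t2
  t1 = (rec X. a.X\{a,b} + a.a.X)\{a,b} ⊢ (no moves)
  t2 = a.(rec X. a.X\{a,b} + a.a.X) ⊢ -a-> t0
Run σ = ⟨d⟩ on P: start {s0}
  step 1 (d): {s2}
  — P admits the full trace.
Run σ = ⟨d⟩ on Q: start {t0}
  step 1 (d): no successor for Q

d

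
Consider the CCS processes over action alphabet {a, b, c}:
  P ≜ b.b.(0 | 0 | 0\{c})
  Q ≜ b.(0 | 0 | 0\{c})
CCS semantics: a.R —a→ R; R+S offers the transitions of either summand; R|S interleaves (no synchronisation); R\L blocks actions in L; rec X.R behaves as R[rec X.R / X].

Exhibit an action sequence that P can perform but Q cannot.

bb

P's transition system — 3 states:
  u0 = b.b.(0 | 0 | 0\{c}) ⊢ =b=> u1
  u1 = b.(0 | 0 | 0\{c}) ⊢ =b=> u2
  u2 = 0 | 0 | 0\{c} ⊢ (no moves)
Q's transition system — 2 states:
  v0 = b.(0 | 0 | 0\{c}) ⊢ =b=> v1
  v1 = 0 | 0 | 0\{c} ⊢ (no moves)
Trace ⟨bb⟩ through P, begin at {u0}:
  step 1 (b): {u1}
  step 2 (b): {u2}
  — P admits the full trace.
Trace ⟨bb⟩ through Q, begin at {v0}:
  step 1 (b): {v1}
  step 2 (b): ∅ (Q stuck)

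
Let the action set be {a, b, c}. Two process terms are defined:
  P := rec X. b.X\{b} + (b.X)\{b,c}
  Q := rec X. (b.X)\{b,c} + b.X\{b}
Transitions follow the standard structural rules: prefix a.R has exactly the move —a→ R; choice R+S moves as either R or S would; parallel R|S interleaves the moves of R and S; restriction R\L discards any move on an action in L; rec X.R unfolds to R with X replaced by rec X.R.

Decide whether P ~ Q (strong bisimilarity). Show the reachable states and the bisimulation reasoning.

P ~ Q

LTS(P): 2 reachable states
  u0 = rec X. b.X\{b} + (b.X)\{b,c} ⊢ --b--▸ u1
  u1 = (rec X. b.X\{b} + (b.X)\{b,c})\{b} ⊢ ∅
LTS(Q): 2 reachable states
  v0 = rec X. (b.X)\{b,c} + b.X\{b} ⊢ --b--▸ v1
  v1 = (rec X. (b.X)\{b,c} + b.X\{b})\{b} ⊢ ∅
Partition-refinement fixed point:
  B0 = {u0, v0}
  B1 = {u1, v1}
u0 ∈ B0, v0 ∈ B0 → same block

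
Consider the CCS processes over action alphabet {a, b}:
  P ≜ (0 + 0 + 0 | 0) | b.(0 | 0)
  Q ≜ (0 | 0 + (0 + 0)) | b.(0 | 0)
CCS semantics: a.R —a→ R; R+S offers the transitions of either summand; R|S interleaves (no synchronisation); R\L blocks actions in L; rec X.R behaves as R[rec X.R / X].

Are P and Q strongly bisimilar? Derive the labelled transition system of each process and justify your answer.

P ~ Q

Reachable graph of P (2 states):
  s0 = (0 + 0 + 0 | 0) | b.(0 | 0) has moves --b--▸ s1
  s1 = (0 + 0 + 0 | 0) | (0 | 0) has moves deadlocked
Reachable graph of Q (2 states):
  t0 = (0 | 0 + (0 + 0)) | b.(0 | 0) has moves --b--▸ t1
  t1 = (0 | 0 + (0 + 0)) | (0 | 0) has moves deadlocked
Coarsest stable partition (strong bisimilarity classes):
  B0 = {s0, t0}
  B1 = {s1, t1}
s0 ∈ B0, t0 ∈ B0 → same block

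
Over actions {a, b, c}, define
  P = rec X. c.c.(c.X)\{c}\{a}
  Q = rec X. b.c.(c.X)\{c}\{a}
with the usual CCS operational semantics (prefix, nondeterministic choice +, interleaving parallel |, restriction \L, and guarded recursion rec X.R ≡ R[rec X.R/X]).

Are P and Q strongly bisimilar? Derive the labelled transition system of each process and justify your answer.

Reachable graph of P (3 states):
  s0 = rec X. c.c.(c.X)\{c}\{a} | ··c··> s1
  s1 = c.(c.(rec X. c.c.(c.X)\{c}\{a}))\{c}\{a} | ··c··> s2
  s2 = (c.(rec X. c.c.(c.X)\{c}\{a}))\{c}\{a} | ·
Reachable graph of Q (3 states):
  t0 = rec X. b.c.(c.X)\{c}\{a} | ··b··> t1
  t1 = c.(c.(rec X. b.c.(c.X)\{c}\{a}))\{c}\{a} | ··c··> t2
  t2 = (c.(rec X. b.c.(c.X)\{c}\{a}))\{c}\{a} | ·
Coarsest stable partition (strong bisimilarity classes):
  B0 = {s0}
  B1 = {s1, t1}
  B2 = {s2, t2}
  B3 = {t0}
s0 ∈ B0, t0 ∈ B3 → different blocks

NO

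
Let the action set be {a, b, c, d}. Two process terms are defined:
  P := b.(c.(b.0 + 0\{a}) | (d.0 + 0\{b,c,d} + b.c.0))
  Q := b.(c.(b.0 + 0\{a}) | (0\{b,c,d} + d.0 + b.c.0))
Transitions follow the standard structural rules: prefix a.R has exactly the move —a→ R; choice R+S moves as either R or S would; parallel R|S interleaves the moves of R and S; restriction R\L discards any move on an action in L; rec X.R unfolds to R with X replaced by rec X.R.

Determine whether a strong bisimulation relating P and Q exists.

P's transition system — 10 states:
  p0 = b.(c.(b.0 + 0\{a}) | (d.0 + 0\{b,c,d} + b.c.0)) → =b=> p1
  p1 = c.(b.0 + 0\{a}) | (d.0 + 0\{b,c,d} + b.c.0) → =b=> p2, =c=> p3, =d=> p4
  p2 = c.(b.0 + 0\{a}) | c.0 → =c=> p4, =c=> p5
  p3 = (b.0 + 0\{a}) | (d.0 + 0\{b,c,d} + b.c.0) → =b=> p5, =b=> p6, =d=> p7
  p4 = c.(b.0 + 0\{a}) | 0 → =c=> p7
  p5 = (b.0 + 0\{a}) | c.0 → =b=> p8, =c=> p7
  p6 = 0 | (d.0 + 0\{b,c,d} + b.c.0) → =b=> p8, =d=> p9
  p7 = (b.0 + 0\{a}) | 0 → =b=> p9
  p8 = 0 | c.0 → =c=> p9
  p9 = 0 | 0 → ∅
Q's transition system — 10 states:
  q0 = b.(c.(b.0 + 0\{a}) | (0\{b,c,d} + d.0 + b.c.0)) → =b=> q1
  q1 = c.(b.0 + 0\{a}) | (0\{b,c,d} + d.0 + b.c.0) → =b=> q2, =c=> q3, =d=> q4
  q2 = c.(b.0 + 0\{a}) | c.0 → =c=> q4, =c=> q5
  q3 = (b.0 + 0\{a}) | (0\{b,c,d} + d.0 + b.c.0) → =b=> q5, =b=> q6, =d=> q7
  q4 = c.(b.0 + 0\{a}) | 0 → =c=> q7
  q5 = (b.0 + 0\{a}) | c.0 → =b=> q8, =c=> q7
  q6 = 0 | (0\{b,c,d} + d.0 + b.c.0) → =b=> q8, =d=> q9
  q7 = (b.0 + 0\{a}) | 0 → =b=> q9
  q8 = 0 | c.0 → =c=> q9
  q9 = 0 | 0 → ∅
Bisimilarity quotient blocks:
  B0 = {p0, q0}
  B1 = {p1, q1}
  B2 = {p3, q3}
  B3 = {p6, q6}
  B4 = {p8, q8}
  B5 = {p9, q9}
  B6 = {p5, q5}
  B7 = {p7, q7}
  B8 = {p2, q2}
  B9 = {p4, q4}
p0 ∈ B0, q0 ∈ B0 → same block

bisimilar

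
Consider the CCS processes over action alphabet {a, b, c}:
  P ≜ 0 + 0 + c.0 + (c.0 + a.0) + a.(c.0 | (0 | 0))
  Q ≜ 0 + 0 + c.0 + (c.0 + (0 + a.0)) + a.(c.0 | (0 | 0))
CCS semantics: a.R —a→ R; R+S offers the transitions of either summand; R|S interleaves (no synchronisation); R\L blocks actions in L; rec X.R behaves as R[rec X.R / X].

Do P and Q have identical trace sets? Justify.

traces(P) = traces(Q)

Reachable graph of P (4 states):
  u0 = 0 + 0 + c.0 + (c.0 + a.0) + a.(c.0 | (0 | 0)) | -a-> u1, -a-> u2, -c-> u1
  u1 = 0 | stopped
  u2 = c.0 | (0 | 0) | -c-> u3
  u3 = 0 | (0 | 0) | stopped
Reachable graph of Q (4 states):
  v0 = 0 + 0 + c.0 + (c.0 + (0 + a.0)) + a.(c.0 | (0 | 0)) | -a-> v1, -a-> v2, -c-> v1
  v1 = 0 | stopped
  v2 = c.0 | (0 | 0) | -c-> v3
  v3 = 0 | (0 | 0) | stopped
Coarsest stable partition (strong bisimilarity classes):
  B0 = {u0, v0}
  B1 = {u1, u3, v1, v3}
  B2 = {u2, v2}
u0 ∈ B0, v0 ∈ B0 → same block
Bisimilar ⇒ trace-equivalent.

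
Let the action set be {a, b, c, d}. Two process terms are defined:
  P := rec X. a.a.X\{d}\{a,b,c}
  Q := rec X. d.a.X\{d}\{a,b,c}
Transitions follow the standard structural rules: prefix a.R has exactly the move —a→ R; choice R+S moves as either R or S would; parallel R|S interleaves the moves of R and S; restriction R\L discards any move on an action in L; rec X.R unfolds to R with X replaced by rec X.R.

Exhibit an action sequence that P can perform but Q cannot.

a

P's transition system — 3 states:
  m0 = rec X. a.a.X\{d}\{a,b,c} :: =a=> m1
  m1 = a.(rec X. a.a.X\{d}\{a,b,c})\{d}\{a,b,c} :: =a=> m2
  m2 = (rec X. a.a.X\{d}\{a,b,c})\{d}\{a,b,c} :: deadlocked
Q's transition system — 3 states:
  n0 = rec X. d.a.X\{d}\{a,b,c} :: =d=> n1
  n1 = a.(rec X. d.a.X\{d}\{a,b,c})\{d}\{a,b,c} :: =a=> n2
  n2 = (rec X. d.a.X\{d}\{a,b,c})\{d}\{a,b,c} :: deadlocked
Run σ = ⟨a⟩ on P: start {m0}
  [1] a ⇒ {m1}
  — P admits the full trace.
Run σ = ⟨a⟩ on Q: start {n0}
  [1] a ⇒ ∅ (Q stuck)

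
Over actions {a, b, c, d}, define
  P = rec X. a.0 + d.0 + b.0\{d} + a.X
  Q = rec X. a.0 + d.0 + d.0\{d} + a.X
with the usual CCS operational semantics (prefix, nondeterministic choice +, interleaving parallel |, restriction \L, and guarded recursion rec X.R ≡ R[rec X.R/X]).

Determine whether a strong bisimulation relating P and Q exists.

P ≁ Q

LTS(P): 3 reachable states
  u0 = rec X. a.0 + d.0 + b.0\{d} + a.X has moves --a--▸ u0, --a--▸ u1, --b--▸ u2, --d--▸ u1
  u1 = 0 has moves deadlocked
  u2 = 0\{d} has moves deadlocked
LTS(Q): 3 reachable states
  v0 = rec X. a.0 + d.0 + d.0\{d} + a.X has moves --a--▸ v0, --a--▸ v1, --d--▸ v1, --d--▸ v2
  v1 = 0 has moves deadlocked
  v2 = 0\{d} has moves deadlocked
Bisimilarity quotient blocks:
  B0 = {u0}
  B1 = {u1, u2, v1, v2}
  B2 = {v0}
u0 ∈ B0, v0 ∈ B2 → different blocks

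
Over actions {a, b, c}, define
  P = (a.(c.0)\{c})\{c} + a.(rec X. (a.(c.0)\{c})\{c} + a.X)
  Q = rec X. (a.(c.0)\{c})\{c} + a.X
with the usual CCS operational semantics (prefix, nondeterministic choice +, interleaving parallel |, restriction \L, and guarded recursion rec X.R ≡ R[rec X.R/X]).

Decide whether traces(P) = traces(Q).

P's transition system — 3 states:
  m0 = (a.(c.0)\{c})\{c} + a.(rec X. (a.(c.0)\{c})\{c} + a.X) | =a=> m1, =a=> m2
  m1 = (c.0)\{c}\{c} | deadlocked
  m2 = rec X. (a.(c.0)\{c})\{c} + a.X | =a=> m1, =a=> m2
Q's transition system — 2 states:
  n0 = rec X. (a.(c.0)\{c})\{c} + a.X | =a=> n0, =a=> n1
  n1 = (c.0)\{c}\{c} | deadlocked
Bisimilarity quotient blocks:
  B0 = {m0, m2, n0}
  B1 = {m1, n1}
m0 ∈ B0, n0 ∈ B0 → same block
Bisimilar ⇒ trace-equivalent.

traces(P) = traces(Q)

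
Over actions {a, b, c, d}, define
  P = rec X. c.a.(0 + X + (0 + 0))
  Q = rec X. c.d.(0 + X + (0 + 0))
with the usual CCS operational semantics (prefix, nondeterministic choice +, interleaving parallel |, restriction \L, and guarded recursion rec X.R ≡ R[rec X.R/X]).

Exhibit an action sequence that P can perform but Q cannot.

ca

P's transition system — 3 states:
  u0 = rec X. c.a.(0 + X + (0 + 0)) :: -c-> u1
  u1 = a.(0 + (rec X. c.a.(0 + X + (0 + 0))) + (0 + 0)) :: -a-> u2
  u2 = 0 + (rec X. c.a.(0 + X + (0 + 0))) + (0 + 0) :: -c-> u1
Q's transition system — 3 states:
  v0 = rec X. c.d.(0 + X + (0 + 0)) :: -c-> v1
  v1 = d.(0 + (rec X. c.d.(0 + X + (0 + 0))) + (0 + 0)) :: -d-> v2
  v2 = 0 + (rec X. c.d.(0 + X + (0 + 0))) + (0 + 0) :: -c-> v1
Run σ = ⟨ca⟩ on P: start {u0}
  step 1 (c): {u1}
  step 2 (a): {u2}
  P completes σ.
Run σ = ⟨ca⟩ on Q: start {v0}
  step 1 (c): {v1}
  step 2 (a): ∅ (Q stuck)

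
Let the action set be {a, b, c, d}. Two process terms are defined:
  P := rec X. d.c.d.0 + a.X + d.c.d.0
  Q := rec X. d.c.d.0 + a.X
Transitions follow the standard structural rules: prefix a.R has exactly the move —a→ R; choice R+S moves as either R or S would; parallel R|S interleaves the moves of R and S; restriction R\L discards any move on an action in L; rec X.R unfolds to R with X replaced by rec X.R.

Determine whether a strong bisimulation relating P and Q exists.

P's transition system — 4 states:
  s0 = rec X. d.c.d.0 + a.X + d.c.d.0 :: ··a··> s0, ··d··> s1
  s1 = c.d.0 :: ··c··> s2
  s2 = d.0 :: ··d··> s3
  s3 = 0 :: (no moves)
Q's transition system — 4 states:
  t0 = rec X. d.c.d.0 + a.X :: ··a··> t0, ··d··> t1
  t1 = c.d.0 :: ··c··> t2
  t2 = d.0 :: ··d··> t3
  t3 = 0 :: (no moves)
Partition-refinement fixed point:
  B0 = {s0, t0}
  B1 = {s1, t1}
  B2 = {s2, t2}
  B3 = {s3, t3}
s0 ∈ B0, t0 ∈ B0 → same block

YES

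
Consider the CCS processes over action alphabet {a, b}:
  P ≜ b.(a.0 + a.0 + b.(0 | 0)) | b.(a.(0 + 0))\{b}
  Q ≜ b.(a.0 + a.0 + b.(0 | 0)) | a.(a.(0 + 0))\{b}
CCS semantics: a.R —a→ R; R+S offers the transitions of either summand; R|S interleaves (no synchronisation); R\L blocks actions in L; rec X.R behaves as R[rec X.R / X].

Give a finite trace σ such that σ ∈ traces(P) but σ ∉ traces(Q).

Reachable graph of P (12 states):
  u0 = b.(a.0 + a.0 + b.(0 | 0)) | b.(a.(0 + 0))\{b} | =b=> u1, =b=> u2
  u1 = (a.0 + a.0 + b.(0 | 0)) | b.(a.(0 + 0))\{b} | =a=> u3, =b=> u4, =b=> u5
  u2 = b.(a.0 + a.0 + b.(0 | 0)) | (a.(0 + 0))\{b} | =a=> u6, =b=> u4
  u3 = 0 | b.(a.(0 + 0))\{b} | =b=> u7
  u4 = (a.0 + a.0 + b.(0 | 0)) | (a.(0 + 0))\{b} | =a=> u7, =a=> u8, =b=> u9
  u5 = 0 | 0 | b.(a.(0 + 0))\{b} | =b=> u9
  u6 = b.(a.0 + a.0 + b.(0 | 0)) | (0 + 0)\{b} | =b=> u8
  u7 = 0 | (a.(0 + 0))\{b} | =a=> u10
  u8 = (a.0 + a.0 + b.(0 | 0)) | (0 + 0)\{b} | =a=> u10, =b=> u11
  u9 = 0 | 0 | (a.(0 + 0))\{b} | =a=> u11
  u10 = 0 | (0 + 0)\{b} | deadlocked
  u11 = 0 | 0 | (0 + 0)\{b} | deadlocked
Reachable graph of Q (12 states):
  v0 = b.(a.0 + a.0 + b.(0 | 0)) | a.(a.(0 + 0))\{b} | =a=> v1, =b=> v2
  v1 = b.(a.0 + a.0 + b.(0 | 0)) | (a.(0 + 0))\{b} | =a=> v3, =b=> v4
  v2 = (a.0 + a.0 + b.(0 | 0)) | a.(a.(0 + 0))\{b} | =a=> v4, =a=> v5, =b=> v6
  v3 = b.(a.0 + a.0 + b.(0 | 0)) | (0 + 0)\{b} | =b=> v7
  v4 = (a.0 + a.0 + b.(0 | 0)) | (a.(0 + 0))\{b} | =a=> v7, =a=> v8, =b=> v9
  v5 = 0 | a.(a.(0 + 0))\{b} | =a=> v8
  v6 = 0 | 0 | a.(a.(0 + 0))\{b} | =a=> v9
  v7 = (a.0 + a.0 + b.(0 | 0)) | (0 + 0)\{b} | =a=> v10, =b=> v11
  v8 = 0 | (a.(0 + 0))\{b} | =a=> v10
  v9 = 0 | 0 | (a.(0 + 0))\{b} | =a=> v11
  v10 = 0 | (0 + 0)\{b} | deadlocked
  v11 = 0 | 0 | (0 + 0)\{b} | deadlocked
Run σ = ⟨bbb⟩ on P: start {u0}
  after b @ step 1: {u1, u2}
  after b @ step 2: {u4, u5}
  after b @ step 3: {u9}
  P completes σ.
Run σ = ⟨bbb⟩ on Q: start {v0}
  after b @ step 1: {v2}
  after b @ step 2: {v6}
  after b @ step 3: ∅  — Q cannot continue

bbb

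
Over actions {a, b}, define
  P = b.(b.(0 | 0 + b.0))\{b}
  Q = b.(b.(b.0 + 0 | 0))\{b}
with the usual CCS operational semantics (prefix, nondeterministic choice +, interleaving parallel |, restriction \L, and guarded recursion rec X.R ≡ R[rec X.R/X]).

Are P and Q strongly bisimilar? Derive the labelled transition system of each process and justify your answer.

bisimilar

P's transition system — 2 states:
  s0 = b.(b.(0 | 0 + b.0))\{b} | =b=> s1
  s1 = (b.(0 | 0 + b.0))\{b} | ·
Q's transition system — 2 states:
  t0 = b.(b.(b.0 + 0 | 0))\{b} | =b=> t1
  t1 = (b.(b.0 + 0 | 0))\{b} | ·
Coarsest stable partition (strong bisimilarity classes):
  B0 = {s0, t0}
  B1 = {s1, t1}
s0 ∈ B0, t0 ∈ B0 → same block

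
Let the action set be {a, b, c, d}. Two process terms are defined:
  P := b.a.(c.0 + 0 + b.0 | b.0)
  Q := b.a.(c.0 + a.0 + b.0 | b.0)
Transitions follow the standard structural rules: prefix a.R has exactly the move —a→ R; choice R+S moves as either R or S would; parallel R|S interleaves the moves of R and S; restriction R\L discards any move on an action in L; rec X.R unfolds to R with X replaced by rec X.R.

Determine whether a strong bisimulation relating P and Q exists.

NO

Reachable graph of P (7 states):
  s0 = b.a.(c.0 + 0 + b.0 | b.0) → --b--▸ s1
  s1 = a.(c.0 + 0 + b.0 | b.0) → --a--▸ s2
  s2 = c.0 + 0 + b.0 | b.0 → --b--▸ s3, --b--▸ s4, --c--▸ s5
  s3 = 0 | b.0 → --b--▸ s6
  s4 = b.0 | 0 → --b--▸ s6
  s5 = 0 → stopped
  s6 = 0 | 0 → stopped
Reachable graph of Q (7 states):
  t0 = b.a.(c.0 + a.0 + b.0 | b.0) → --b--▸ t1
  t1 = a.(c.0 + a.0 + b.0 | b.0) → --a--▸ t2
  t2 = c.0 + a.0 + b.0 | b.0 → --a--▸ t3, --b--▸ t4, --b--▸ t5, --c--▸ t3
  t3 = 0 → stopped
  t4 = 0 | b.0 → --b--▸ t6
  t5 = b.0 | 0 → --b--▸ t6
  t6 = 0 | 0 → stopped
Partition-refinement fixed point:
  B0 = {s0}
  B1 = {s1}
  B2 = {s2}
  B3 = {s3, s4, t4, t5}
  B4 = {s5, s6, t3, t6}
  B5 = {t0}
  B6 = {t1}
  B7 = {t2}
s0 ∈ B0, t0 ∈ B5 → different blocks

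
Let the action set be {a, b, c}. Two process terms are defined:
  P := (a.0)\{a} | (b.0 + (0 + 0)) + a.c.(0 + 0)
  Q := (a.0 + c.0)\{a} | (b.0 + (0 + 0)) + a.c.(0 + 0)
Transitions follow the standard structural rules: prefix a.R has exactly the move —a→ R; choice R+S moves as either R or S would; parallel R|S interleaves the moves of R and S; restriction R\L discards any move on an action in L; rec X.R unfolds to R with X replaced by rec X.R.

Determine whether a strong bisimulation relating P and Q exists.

NO

P's transition system — 4 states:
  p0 = (a.0)\{a} | (b.0 + (0 + 0)) + a.c.(0 + 0) :: —a→ p1, —b→ p2
  p1 = c.(0 + 0) :: —c→ p3
  p2 = (a.0)\{a} | 0 :: ∅
  p3 = 0 + 0 :: ∅
Q's transition system — 6 states:
  q0 = (a.0 + c.0)\{a} | (b.0 + (0 + 0)) + a.c.(0 + 0) :: —a→ q1, —b→ q2, —c→ q3
  q1 = c.(0 + 0) :: —c→ q4
  q2 = (a.0 + c.0)\{a} | 0 :: —c→ q5
  q3 = 0\{a} | (b.0 + (0 + 0)) :: —b→ q5
  q4 = 0 + 0 :: ∅
  q5 = 0\{a} | 0 :: ∅
Partition-refinement fixed point:
  B0 = {p0}
  B1 = {p1, q1, q2}
  B2 = {p2, p3, q4, q5}
  B3 = {q0}
  B4 = {q3}
p0 ∈ B0, q0 ∈ B3 → different blocks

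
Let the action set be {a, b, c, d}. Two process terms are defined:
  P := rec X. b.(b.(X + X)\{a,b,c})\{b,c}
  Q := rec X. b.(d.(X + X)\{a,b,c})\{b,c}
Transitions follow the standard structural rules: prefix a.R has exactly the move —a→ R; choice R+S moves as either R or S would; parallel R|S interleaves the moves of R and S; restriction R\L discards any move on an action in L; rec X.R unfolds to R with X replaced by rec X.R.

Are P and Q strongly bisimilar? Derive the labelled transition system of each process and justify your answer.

Reachable graph of P (2 states):
  u0 = rec X. b.(b.(X + X)\{a,b,c})\{b,c} :: -b-> u1
  u1 = (b.((rec X. b.(b.(X + X)\{a,b,c})\{b,c}) + (rec X. b.(b.(X + X)\{a,b,c})\{b,c}))\{a,b,c})\{b,c} :: ∅
Reachable graph of Q (3 states):
  v0 = rec X. b.(d.(X + X)\{a,b,c})\{b,c} :: -b-> v1
  v1 = (d.((rec X. b.(d.(X + X)\{a,b,c})\{b,c}) + (rec X. b.(d.(X + X)\{a,b,c})\{b,c}))\{a,b,c})\{b,c} :: -d-> v2
  v2 = ((rec X. b.(d.(X + X)\{a,b,c})\{b,c}) + (rec X. b.(d.(X + X)\{a,b,c})\{b,c}))\{a,b,c}\{b,c} :: ∅
Partition-refinement fixed point:
  B0 = {u0}
  B1 = {u1, v2}
  B2 = {v0}
  B3 = {v1}
u0 ∈ B0, v0 ∈ B2 → different blocks

not bisimilar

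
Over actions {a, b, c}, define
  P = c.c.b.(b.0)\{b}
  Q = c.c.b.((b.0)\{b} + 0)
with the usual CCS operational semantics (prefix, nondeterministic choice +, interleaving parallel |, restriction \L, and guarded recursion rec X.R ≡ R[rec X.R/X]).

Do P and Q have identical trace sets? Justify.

trace-equivalent

P's transition system — 4 states:
  s0 = c.c.b.(b.0)\{b} → ··c··> s1
  s1 = c.b.(b.0)\{b} → ··c··> s2
  s2 = b.(b.0)\{b} → ··b··> s3
  s3 = (b.0)\{b} → deadlocked
Q's transition system — 4 states:
  t0 = c.c.b.((b.0)\{b} + 0) → ··c··> t1
  t1 = c.b.((b.0)\{b} + 0) → ··c··> t2
  t2 = b.((b.0)\{b} + 0) → ··b··> t3
  t3 = (b.0)\{b} + 0 → deadlocked
Bisimilarity quotient blocks:
  B0 = {s0, t0}
  B1 = {s1, t1}
  B2 = {s2, t2}
  B3 = {s3, t3}
s0 ∈ B0, t0 ∈ B0 → same block
Bisimilar ⇒ trace-equivalent.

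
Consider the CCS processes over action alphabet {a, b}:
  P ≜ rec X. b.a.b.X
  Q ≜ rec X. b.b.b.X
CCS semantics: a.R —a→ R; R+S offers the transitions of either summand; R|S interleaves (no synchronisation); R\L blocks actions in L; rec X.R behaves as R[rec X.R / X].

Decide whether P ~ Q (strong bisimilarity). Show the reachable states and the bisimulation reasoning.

Reachable graph of P (3 states):
  m0 = rec X. b.a.b.X ⊢ --b--▸ m1
  m1 = a.b.(rec X. b.a.b.X) ⊢ --a--▸ m2
  m2 = b.(rec X. b.a.b.X) ⊢ --b--▸ m0
Reachable graph of Q (3 states):
  n0 = rec X. b.b.b.X ⊢ --b--▸ n1
  n1 = b.b.(rec X. b.b.b.X) ⊢ --b--▸ n2
  n2 = b.(rec X. b.b.b.X) ⊢ --b--▸ n0
Partition-refinement fixed point:
  B0 = {m0}
  B1 = {m1}
  B2 = {m2}
  B3 = {n0, n1, n2}
m0 ∈ B0, n0 ∈ B3 → different blocks

P ≁ Q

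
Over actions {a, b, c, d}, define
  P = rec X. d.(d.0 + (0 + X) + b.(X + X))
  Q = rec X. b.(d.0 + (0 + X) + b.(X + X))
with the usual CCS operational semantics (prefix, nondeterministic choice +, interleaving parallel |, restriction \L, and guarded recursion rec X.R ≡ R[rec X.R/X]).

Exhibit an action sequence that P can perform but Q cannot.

d

LTS(P): 4 reachable states
  m0 = rec X. d.(d.0 + (0 + X) + b.(X + X)) → =d=> m1
  m1 = d.0 + (0 + (rec X. d.(d.0 + (0 + X) + b.(X + X)))) + b.((rec X. d.(d.0 + (0 + X) + b.(X + X))) + (rec X. d.(d.0 + (0 + X) + b.(X + X)))) → =b=> m2, =d=> m1, =d=> m3
  m2 = (rec X. d.(d.0 + (0 + X) + b.(X + X))) + (rec X. d.(d.0 + (0 + X) + b.(X + X))) → =d=> m1
  m3 = 0 → deadlocked
LTS(Q): 4 reachable states
  n0 = rec X. b.(d.0 + (0 + X) + b.(X + X)) → =b=> n1
  n1 = d.0 + (0 + (rec X. b.(d.0 + (0 + X) + b.(X + X)))) + b.((rec X. b.(d.0 + (0 + X) + b.(X + X))) + (rec X. b.(d.0 + (0 + X) + b.(X + X)))) → =b=> n1, =b=> n2, =d=> n3
  n2 = (rec X. b.(d.0 + (0 + X) + b.(X + X))) + (rec X. b.(d.0 + (0 + X) + b.(X + X))) → =b=> n1
  n3 = 0 → deadlocked
Trace ⟨d⟩ through P, begin at {m0}:
  step 1 (d): {m1}
  — P admits the full trace.
Trace ⟨d⟩ through Q, begin at {n0}:
  step 1 (d): ∅ (Q stuck)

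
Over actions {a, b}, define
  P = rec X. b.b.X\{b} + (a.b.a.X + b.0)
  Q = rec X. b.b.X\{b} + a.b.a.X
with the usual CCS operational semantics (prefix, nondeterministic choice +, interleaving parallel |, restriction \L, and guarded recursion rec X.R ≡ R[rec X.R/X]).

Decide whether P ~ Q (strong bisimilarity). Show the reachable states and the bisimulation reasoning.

P's transition system — 7 states:
  p0 = rec X. b.b.X\{b} + (a.b.a.X + b.0) → -a-> p1, -b-> p2, -b-> p3
  p1 = b.a.(rec X. b.b.X\{b} + (a.b.a.X + b.0)) → -b-> p4
  p2 = 0 → ·
  p3 = b.(rec X. b.b.X\{b} + (a.b.a.X + b.0))\{b} → -b-> p5
  p4 = a.(rec X. b.b.X\{b} + (a.b.a.X + b.0)) → -a-> p0
  p5 = (rec X. b.b.X\{b} + (a.b.a.X + b.0))\{b} → -a-> p6
  p6 = (b.a.(rec X. b.b.X\{b} + (a.b.a.X + b.0)))\{b} → ·
Q's transition system — 6 states:
  q0 = rec X. b.b.X\{b} + a.b.a.X → -a-> q1, -b-> q2
  q1 = b.a.(rec X. b.b.X\{b} + a.b.a.X) → -b-> q3
  q2 = b.(rec X. b.b.X\{b} + a.b.a.X)\{b} → -b-> q4
  q3 = a.(rec X. b.b.X\{b} + a.b.a.X) → -a-> q0
  q4 = (rec X. b.b.X\{b} + a.b.a.X)\{b} → -a-> q5
  q5 = (b.a.(rec X. b.b.X\{b} + a.b.a.X))\{b} → ·
Partition-refinement fixed point:
  B0 = {p0}
  B1 = {p3, q2}
  B2 = {p5, q4}
  B3 = {p2, p6, q5}
  B4 = {p1}
  B5 = {p4}
  B6 = {q0}
  B7 = {q1}
  B8 = {q3}
p0 ∈ B0, q0 ∈ B6 → different blocks

not bisimilar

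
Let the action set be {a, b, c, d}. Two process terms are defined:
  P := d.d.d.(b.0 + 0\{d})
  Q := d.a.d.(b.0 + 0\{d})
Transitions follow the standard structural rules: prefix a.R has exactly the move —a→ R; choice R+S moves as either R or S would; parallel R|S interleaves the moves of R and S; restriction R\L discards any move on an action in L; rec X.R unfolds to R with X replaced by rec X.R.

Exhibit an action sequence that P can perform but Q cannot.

dd

P's transition system — 5 states:
  m0 = d.d.d.(b.0 + 0\{d}) :: =d=> m1
  m1 = d.d.(b.0 + 0\{d}) :: =d=> m2
  m2 = d.(b.0 + 0\{d}) :: =d=> m3
  m3 = b.0 + 0\{d} :: =b=> m4
  m4 = 0 :: stopped
Q's transition system — 5 states:
  n0 = d.a.d.(b.0 + 0\{d}) :: =d=> n1
  n1 = a.d.(b.0 + 0\{d}) :: =a=> n2
  n2 = d.(b.0 + 0\{d}) :: =d=> n3
  n3 = b.0 + 0\{d} :: =b=> n4
  n4 = 0 :: stopped
Executing dd from P (initial set {m0}):
  step 1 (d): {m1}
  step 2 (d): {m2}
  ✓ P
Executing dd from Q (initial set {n0}):
  step 1 (d): {n1}
  step 2 (d): ∅  — Q cannot continue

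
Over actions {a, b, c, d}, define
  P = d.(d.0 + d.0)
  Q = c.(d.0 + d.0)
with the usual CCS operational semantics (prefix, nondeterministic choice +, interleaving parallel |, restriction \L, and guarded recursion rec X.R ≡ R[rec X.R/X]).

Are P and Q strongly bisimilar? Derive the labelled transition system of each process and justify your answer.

not bisimilar

P's transition system — 3 states:
  u0 = d.(d.0 + d.0) has moves -d-> u1
  u1 = d.0 + d.0 has moves -d-> u2
  u2 = 0 has moves ·
Q's transition system — 3 states:
  v0 = c.(d.0 + d.0) has moves -c-> v1
  v1 = d.0 + d.0 has moves -d-> v2
  v2 = 0 has moves ·
Bisimilarity quotient blocks:
  B0 = {u0}
  B1 = {u1, v1}
  B2 = {u2, v2}
  B3 = {v0}
u0 ∈ B0, v0 ∈ B3 → different blocks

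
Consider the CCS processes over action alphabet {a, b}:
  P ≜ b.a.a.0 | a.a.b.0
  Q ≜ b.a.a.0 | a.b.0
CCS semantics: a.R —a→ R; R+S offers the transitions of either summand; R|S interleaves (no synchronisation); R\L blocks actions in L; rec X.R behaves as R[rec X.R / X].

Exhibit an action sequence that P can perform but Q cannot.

Reachable graph of P (16 states):
  p0 = b.a.a.0 | a.a.b.0 ⊢ -a-> p1, -b-> p2
  p1 = b.a.a.0 | a.b.0 ⊢ -a-> p3, -b-> p4
  p2 = a.a.0 | a.a.b.0 ⊢ -a-> p4, -a-> p5
  p3 = b.a.a.0 | b.0 ⊢ -b-> p6, -b-> p7
  p4 = a.a.0 | a.b.0 ⊢ -a-> p6, -a-> p8
  p5 = a.0 | a.a.b.0 ⊢ -a-> p8, -a-> p9
  p6 = a.a.0 | b.0 ⊢ -a-> p10, -b-> p11
  p7 = b.a.a.0 | 0 ⊢ -b-> p11
  p8 = a.0 | a.b.0 ⊢ -a-> p10, -a-> p12
  p9 = 0 | a.a.b.0 ⊢ -a-> p12
  p10 = a.0 | b.0 ⊢ -a-> p13, -b-> p14
  p11 = a.a.0 | 0 ⊢ -a-> p14
  p12 = 0 | a.b.0 ⊢ -a-> p13
  p13 = 0 | b.0 ⊢ -b-> p15
  p14 = a.0 | 0 ⊢ -a-> p15
  p15 = 0 | 0 ⊢ ·
Reachable graph of Q (12 states):
  q0 = b.a.a.0 | a.b.0 ⊢ -a-> q1, -b-> q2
  q1 = b.a.a.0 | b.0 ⊢ -b-> q3, -b-> q4
  q2 = a.a.0 | a.b.0 ⊢ -a-> q3, -a-> q5
  q3 = a.a.0 | b.0 ⊢ -a-> q6, -b-> q7
  q4 = b.a.a.0 | 0 ⊢ -b-> q7
  q5 = a.0 | a.b.0 ⊢ -a-> q6, -a-> q8
  q6 = a.0 | b.0 ⊢ -a-> q9, -b-> q10
  q7 = a.a.0 | 0 ⊢ -a-> q10
  q8 = 0 | a.b.0 ⊢ -a-> q9
  q9 = 0 | b.0 ⊢ -b-> q11
  q10 = a.0 | 0 ⊢ -a-> q11
  q11 = 0 | 0 ⊢ ·
Trace ⟨aa⟩ through P, begin at {p0}:
  after a @ step 1: {p1}
  after a @ step 2: {p3}
  ✓ P
Trace ⟨aa⟩ through Q, begin at {q0}:
  after a @ step 1: {q1}
  after a @ step 2: no successor for Q

aa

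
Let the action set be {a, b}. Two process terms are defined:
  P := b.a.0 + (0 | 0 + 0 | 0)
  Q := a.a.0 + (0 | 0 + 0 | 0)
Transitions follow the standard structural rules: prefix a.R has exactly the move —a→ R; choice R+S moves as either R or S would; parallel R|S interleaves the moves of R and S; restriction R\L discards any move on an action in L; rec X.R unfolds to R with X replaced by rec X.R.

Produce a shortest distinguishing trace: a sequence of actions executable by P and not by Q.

Reachable graph of P (3 states):
  u0 = b.a.0 + (0 | 0 + 0 | 0) :: =b=> u1
  u1 = a.0 :: =a=> u2
  u2 = 0 :: ∅
Reachable graph of Q (3 states):
  v0 = a.a.0 + (0 | 0 + 0 | 0) :: =a=> v1
  v1 = a.0 :: =a=> v2
  v2 = 0 :: ∅
Run σ = ⟨b⟩ on P: start {u0}
  after b @ step 1: {u1}
  ✓ P
Run σ = ⟨b⟩ on Q: start {v0}
  after b @ step 1: no successor for Q

b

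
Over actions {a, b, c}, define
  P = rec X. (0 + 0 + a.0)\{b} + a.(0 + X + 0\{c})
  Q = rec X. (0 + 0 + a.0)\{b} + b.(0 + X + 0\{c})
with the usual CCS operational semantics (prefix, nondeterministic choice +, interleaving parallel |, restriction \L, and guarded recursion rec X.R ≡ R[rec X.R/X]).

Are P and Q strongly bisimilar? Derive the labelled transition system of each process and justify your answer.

Reachable graph of P (3 states):
  s0 = rec X. (0 + 0 + a.0)\{b} + a.(0 + X + 0\{c}) | --a--▸ s1, --a--▸ s2
  s1 = 0 + (rec X. (0 + 0 + a.0)\{b} + a.(0 + X + 0\{c})) + 0\{c} | --a--▸ s1, --a--▸ s2
  s2 = 0\{b} | ·
Reachable graph of Q (3 states):
  t0 = rec X. (0 + 0 + a.0)\{b} + b.(0 + X + 0\{c}) | --a--▸ t1, --b--▸ t2
  t1 = 0\{b} | ·
  t2 = 0 + (rec X. (0 + 0 + a.0)\{b} + b.(0 + X + 0\{c})) + 0\{c} | --a--▸ t1, --b--▸ t2
Coarsest stable partition (strong bisimilarity classes):
  B0 = {s0, s1}
  B1 = {s2, t1}
  B2 = {t0, t2}
s0 ∈ B0, t0 ∈ B2 → different blocks

NO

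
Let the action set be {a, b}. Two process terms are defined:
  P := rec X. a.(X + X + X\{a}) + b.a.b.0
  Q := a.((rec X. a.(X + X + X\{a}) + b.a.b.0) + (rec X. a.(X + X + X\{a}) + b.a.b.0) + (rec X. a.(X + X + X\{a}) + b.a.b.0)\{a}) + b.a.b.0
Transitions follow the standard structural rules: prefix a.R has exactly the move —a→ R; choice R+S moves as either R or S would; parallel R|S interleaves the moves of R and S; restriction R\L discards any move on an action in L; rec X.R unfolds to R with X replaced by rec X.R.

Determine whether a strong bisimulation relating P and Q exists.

bisimilar

P's transition system — 6 states:
  p0 = rec X. a.(X + X + X\{a}) + b.a.b.0 | -a-> p1, -b-> p2
  p1 = (rec X. a.(X + X + X\{a}) + b.a.b.0) + (rec X. a.(X + X + X\{a}) + b.a.b.0) + (rec X. a.(X + X + X\{a}) + b.a.b.0)\{a} | -a-> p1, -b-> p2, -b-> p3
  p2 = a.b.0 | -a-> p4
  p3 = (a.b.0)\{a} | stopped
  p4 = b.0 | -b-> p5
  p5 = 0 | stopped
Q's transition system — 6 states:
  q0 = a.((rec X. a.(X + X + X\{a}) + b.a.b.0) + (rec X. a.(X + X + X\{a}) + b.a.b.0) + (rec X. a.(X + X + X\{a}) + b.a.b.0)\{a}) + b.a.b.0 | -a-> q1, -b-> q2
  q1 = (rec X. a.(X + X + X\{a}) + b.a.b.0) + (rec X. a.(X + X + X\{a}) + b.a.b.0) + (rec X. a.(X + X + X\{a}) + b.a.b.0)\{a} | -a-> q1, -b-> q2, -b-> q3
  q2 = a.b.0 | -a-> q4
  q3 = (a.b.0)\{a} | stopped
  q4 = b.0 | -b-> q5
  q5 = 0 | stopped
Bisimilarity quotient blocks:
  B0 = {p0, q0}
  B1 = {p2, q2}
  B2 = {p4, q4}
  B3 = {p3, p5, q3, q5}
  B4 = {p1, q1}
p0 ∈ B0, q0 ∈ B0 → same block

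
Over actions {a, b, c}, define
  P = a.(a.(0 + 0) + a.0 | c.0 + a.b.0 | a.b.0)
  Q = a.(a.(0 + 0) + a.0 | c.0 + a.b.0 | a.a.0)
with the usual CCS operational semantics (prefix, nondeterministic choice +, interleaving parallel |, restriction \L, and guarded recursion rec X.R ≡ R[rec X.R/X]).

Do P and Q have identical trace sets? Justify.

Reachable graph of P (13 states):
  p0 = a.(a.(0 + 0) + a.0 | c.0 + a.b.0 | a.b.0) | -a-> p1
  p1 = a.(0 + 0) + a.0 | c.0 + a.b.0 | a.b.0 | -a-> p2, -a-> p3, -a-> p4, -a-> p5, -c-> p6
  p2 = 0 + 0 | deadlocked
  p3 = 0 | c.0 | -c-> p7
  p4 = a.b.0 | b.0 | -a-> p8, -b-> p9
  p5 = b.0 | a.b.0 | -a-> p8, -b-> p10
  p6 = a.0 | 0 | -a-> p7
  p7 = 0 | 0 | deadlocked
  p8 = b.0 | b.0 | -b-> p11, -b-> p12
  p9 = a.b.0 | 0 | -a-> p12
  p10 = 0 | a.b.0 | -a-> p11
  p11 = 0 | b.0 | -b-> p7
  p12 = b.0 | 0 | -b-> p7
Reachable graph of Q (13 states):
  q0 = a.(a.(0 + 0) + a.0 | c.0 + a.b.0 | a.a.0) | -a-> q1
  q1 = a.(0 + 0) + a.0 | c.0 + a.b.0 | a.a.0 | -a-> q2, -a-> q3, -a-> q4, -a-> q5, -c-> q6
  q2 = 0 + 0 | deadlocked
  q3 = 0 | c.0 | -c-> q7
  q4 = a.b.0 | a.0 | -a-> q8, -a-> q9
  q5 = b.0 | a.a.0 | -a-> q9, -b-> q10
  q6 = a.0 | 0 | -a-> q7
  q7 = 0 | 0 | deadlocked
  q8 = a.b.0 | 0 | -a-> q11
  q9 = b.0 | a.0 | -a-> q11, -b-> q12
  q10 = 0 | a.a.0 | -a-> q12
  q11 = b.0 | 0 | -b-> q7
  q12 = 0 | a.0 | -a-> q7
Run σ = ⟨aaabb⟩ on P: start {p0}
  [1] a ⇒ {p1}
  [2] a ⇒ {p2, p3, p4, p5}
  [3] a ⇒ {p8}
  [4] b ⇒ {p11, p12}
  [5] b ⇒ {p7}
  P completes σ.
Run σ = ⟨aaabb⟩ on Q: start {q0}
  [1] a ⇒ {q1}
  [2] a ⇒ {q2, q3, q4, q5}
  [3] a ⇒ {q8, q9}
  [4] b ⇒ {q12}
  [5] b ⇒ ∅ (Q stuck)

NO — witness ⟨aaabb⟩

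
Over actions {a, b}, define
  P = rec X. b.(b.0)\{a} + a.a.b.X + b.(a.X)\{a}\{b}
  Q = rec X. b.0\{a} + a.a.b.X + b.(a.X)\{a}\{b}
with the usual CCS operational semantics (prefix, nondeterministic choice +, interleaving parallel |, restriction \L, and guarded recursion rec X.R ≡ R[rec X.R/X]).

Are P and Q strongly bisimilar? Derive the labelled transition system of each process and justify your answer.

not bisimilar

LTS(P): 6 reachable states
  s0 = rec X. b.(b.0)\{a} + a.a.b.X + b.(a.X)\{a}\{b} ⊢ -a-> s1, -b-> s2, -b-> s3
  s1 = a.b.(rec X. b.(b.0)\{a} + a.a.b.X + b.(a.X)\{a}\{b}) ⊢ -a-> s4
  s2 = (a.(rec X. b.(b.0)\{a} + a.a.b.X + b.(a.X)\{a}\{b}))\{a}\{b} ⊢ ∅
  s3 = (b.0)\{a} ⊢ -b-> s5
  s4 = b.(rec X. b.(b.0)\{a} + a.a.b.X + b.(a.X)\{a}\{b}) ⊢ -b-> s0
  s5 = 0\{a} ⊢ ∅
LTS(Q): 5 reachable states
  t0 = rec X. b.0\{a} + a.a.b.X + b.(a.X)\{a}\{b} ⊢ -a-> t1, -b-> t2, -b-> t3
  t1 = a.b.(rec X. b.0\{a} + a.a.b.X + b.(a.X)\{a}\{b}) ⊢ -a-> t4
  t2 = (a.(rec X. b.0\{a} + a.a.b.X + b.(a.X)\{a}\{b}))\{a}\{b} ⊢ ∅
  t3 = 0\{a} ⊢ ∅
  t4 = b.(rec X. b.0\{a} + a.a.b.X + b.(a.X)\{a}\{b}) ⊢ -b-> t0
Partition-refinement fixed point:
  B0 = {s0}
  B1 = {s2, s5, t2, t3}
  B2 = {s1}
  B3 = {s4}
  B4 = {s3}
  B5 = {t0}
  B6 = {t1}
  B7 = {t4}
s0 ∈ B0, t0 ∈ B5 → different blocks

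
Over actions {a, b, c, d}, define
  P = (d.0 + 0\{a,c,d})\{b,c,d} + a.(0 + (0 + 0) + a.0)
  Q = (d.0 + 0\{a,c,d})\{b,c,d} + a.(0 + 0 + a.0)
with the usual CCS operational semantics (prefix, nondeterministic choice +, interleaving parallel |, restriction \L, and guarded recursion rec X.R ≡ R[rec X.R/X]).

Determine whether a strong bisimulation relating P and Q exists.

LTS(P): 3 reachable states
  s0 = (d.0 + 0\{a,c,d})\{b,c,d} + a.(0 + (0 + 0) + a.0) | ··a··> s1
  s1 = 0 + (0 + 0) + a.0 | ··a··> s2
  s2 = 0 | ∅
LTS(Q): 3 reachable states
  t0 = (d.0 + 0\{a,c,d})\{b,c,d} + a.(0 + 0 + a.0) | ··a··> t1
  t1 = 0 + 0 + a.0 | ··a··> t2
  t2 = 0 | ∅
Coarsest stable partition (strong bisimilarity classes):
  B0 = {s0, t0}
  B1 = {s1, t1}
  B2 = {s2, t2}
s0 ∈ B0, t0 ∈ B0 → same block

P ~ Q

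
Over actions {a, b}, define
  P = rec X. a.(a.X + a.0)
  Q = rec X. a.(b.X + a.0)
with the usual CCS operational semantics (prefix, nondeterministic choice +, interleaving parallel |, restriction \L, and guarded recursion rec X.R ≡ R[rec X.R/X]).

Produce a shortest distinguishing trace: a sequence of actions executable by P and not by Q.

Reachable graph of P (3 states):
  p0 = rec X. a.(a.X + a.0) → —a→ p1
  p1 = a.(rec X. a.(a.X + a.0)) + a.0 → —a→ p0, —a→ p2
  p2 = 0 → ·
Reachable graph of Q (3 states):
  q0 = rec X. a.(b.X + a.0) → —a→ q1
  q1 = b.(rec X. a.(b.X + a.0)) + a.0 → —a→ q2, —b→ q0
  q2 = 0 → ·
Run σ = ⟨aaa⟩ on P: start {p0}
  [1] a ⇒ {p1}
  [2] a ⇒ {p0, p2}
  [3] a ⇒ {p1}
  — P admits the full trace.
Run σ = ⟨aaa⟩ on Q: start {q0}
  [1] a ⇒ {q1}
  [2] a ⇒ {q2}
  [3] a ⇒ ∅  — Q cannot continue

aaa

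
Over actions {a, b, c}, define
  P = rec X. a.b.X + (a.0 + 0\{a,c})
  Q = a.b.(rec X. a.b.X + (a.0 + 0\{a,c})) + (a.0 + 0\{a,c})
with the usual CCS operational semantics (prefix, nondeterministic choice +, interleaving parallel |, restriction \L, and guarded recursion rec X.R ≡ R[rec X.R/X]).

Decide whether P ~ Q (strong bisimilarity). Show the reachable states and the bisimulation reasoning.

bisimilar

LTS(P): 3 reachable states
  m0 = rec X. a.b.X + (a.0 + 0\{a,c}) → --a--▸ m1, --a--▸ m2
  m1 = 0 → deadlocked
  m2 = b.(rec X. a.b.X + (a.0 + 0\{a,c})) → --b--▸ m0
LTS(Q): 4 reachable states
  n0 = a.b.(rec X. a.b.X + (a.0 + 0\{a,c})) + (a.0 + 0\{a,c}) → --a--▸ n1, --a--▸ n2
  n1 = 0 → deadlocked
  n2 = b.(rec X. a.b.X + (a.0 + 0\{a,c})) → --b--▸ n3
  n3 = rec X. a.b.X + (a.0 + 0\{a,c}) → --a--▸ n1, --a--▸ n2
Coarsest stable partition (strong bisimilarity classes):
  B0 = {m0, n0, n3}
  B1 = {m1, n1}
  B2 = {m2, n2}
m0 ∈ B0, n0 ∈ B0 → same block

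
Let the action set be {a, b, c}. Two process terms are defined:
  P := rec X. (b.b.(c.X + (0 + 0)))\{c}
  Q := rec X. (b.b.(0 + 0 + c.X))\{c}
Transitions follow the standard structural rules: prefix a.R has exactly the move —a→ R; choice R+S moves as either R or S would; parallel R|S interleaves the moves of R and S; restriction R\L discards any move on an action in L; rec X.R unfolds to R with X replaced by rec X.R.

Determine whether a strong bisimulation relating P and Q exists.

YES

P's transition system — 3 states:
  p0 = rec X. (b.b.(c.X + (0 + 0)))\{c} → -b-> p1
  p1 = (b.(c.(rec X. (b.b.(c.X + (0 + 0)))\{c}) + (0 + 0)))\{c} → -b-> p2
  p2 = (c.(rec X. (b.b.(c.X + (0 + 0)))\{c}) + (0 + 0))\{c} → (no moves)
Q's transition system — 3 states:
  q0 = rec X. (b.b.(0 + 0 + c.X))\{c} → -b-> q1
  q1 = (b.(0 + 0 + c.(rec X. (b.b.(0 + 0 + c.X))\{c})))\{c} → -b-> q2
  q2 = (0 + 0 + c.(rec X. (b.b.(0 + 0 + c.X))\{c}))\{c} → (no moves)
Partition-refinement fixed point:
  B0 = {p0, q0}
  B1 = {p1, q1}
  B2 = {p2, q2}
p0 ∈ B0, q0 ∈ B0 → same block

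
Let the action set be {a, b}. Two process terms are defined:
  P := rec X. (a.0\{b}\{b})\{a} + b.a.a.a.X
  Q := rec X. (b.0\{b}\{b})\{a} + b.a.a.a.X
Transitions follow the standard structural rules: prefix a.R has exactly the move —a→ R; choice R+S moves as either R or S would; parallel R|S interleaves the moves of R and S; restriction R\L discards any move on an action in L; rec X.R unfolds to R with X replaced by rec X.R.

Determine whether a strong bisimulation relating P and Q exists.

P's transition system — 4 states:
  u0 = rec X. (a.0\{b}\{b})\{a} + b.a.a.a.X has moves ··b··> u1
  u1 = a.a.a.(rec X. (a.0\{b}\{b})\{a} + b.a.a.a.X) has moves ··a··> u2
  u2 = a.a.(rec X. (a.0\{b}\{b})\{a} + b.a.a.a.X) has moves ··a··> u3
  u3 = a.(rec X. (a.0\{b}\{b})\{a} + b.a.a.a.X) has moves ··a··> u0
Q's transition system — 5 states:
  v0 = rec X. (b.0\{b}\{b})\{a} + b.a.a.a.X has moves ··b··> v1, ··b··> v2
  v1 = 0\{b}\{b}\{a} has moves deadlocked
  v2 = a.a.a.(rec X. (b.0\{b}\{b})\{a} + b.a.a.a.X) has moves ··a··> v3
  v3 = a.a.(rec X. (b.0\{b}\{b})\{a} + b.a.a.a.X) has moves ··a··> v4
  v4 = a.(rec X. (b.0\{b}\{b})\{a} + b.a.a.a.X) has moves ··a··> v0
Bisimilarity quotient blocks:
  B0 = {u0}
  B1 = {u1}
  B2 = {u2}
  B3 = {u3}
  B4 = {v0}
  B5 = {v2}
  B6 = {v3}
  B7 = {v4}
  B8 = {v1}
u0 ∈ B0, v0 ∈ B4 → different blocks

NO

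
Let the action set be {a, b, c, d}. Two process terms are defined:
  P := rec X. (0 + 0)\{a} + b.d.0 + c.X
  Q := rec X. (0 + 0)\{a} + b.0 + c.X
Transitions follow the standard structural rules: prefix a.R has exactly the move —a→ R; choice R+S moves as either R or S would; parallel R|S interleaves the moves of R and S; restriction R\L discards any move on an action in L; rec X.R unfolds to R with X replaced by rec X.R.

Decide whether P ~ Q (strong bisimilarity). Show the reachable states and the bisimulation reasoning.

P's transition system — 3 states:
  m0 = rec X. (0 + 0)\{a} + b.d.0 + c.X | ··b··> m1, ··c··> m0
  m1 = d.0 | ··d··> m2
  m2 = 0 | ∅
Q's transition system — 2 states:
  n0 = rec X. (0 + 0)\{a} + b.0 + c.X | ··b··> n1, ··c··> n0
  n1 = 0 | ∅
Partition-refinement fixed point:
  B0 = {m0}
  B1 = {m1}
  B2 = {m2, n1}
  B3 = {n0}
m0 ∈ B0, n0 ∈ B3 → different blocks

not bisimilar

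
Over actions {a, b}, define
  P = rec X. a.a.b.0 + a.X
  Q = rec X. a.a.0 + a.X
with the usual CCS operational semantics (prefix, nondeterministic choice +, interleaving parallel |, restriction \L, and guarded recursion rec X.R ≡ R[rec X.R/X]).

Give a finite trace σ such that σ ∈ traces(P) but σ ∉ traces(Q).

aab

P's transition system — 4 states:
  p0 = rec X. a.a.b.0 + a.X has moves -a-> p0, -a-> p1
  p1 = a.b.0 has moves -a-> p2
  p2 = b.0 has moves -b-> p3
  p3 = 0 has moves deadlocked
Q's transition system — 3 states:
  q0 = rec X. a.a.0 + a.X has moves -a-> q0, -a-> q1
  q1 = a.0 has moves -a-> q2
  q2 = 0 has moves deadlocked
Trace ⟨aab⟩ through P, begin at {p0}:
  after a @ step 1: {p0, p1}
  after a @ step 2: {p0, p1, p2}
  after b @ step 3: {p3}
  P completes σ.
Trace ⟨aab⟩ through Q, begin at {q0}:
  after a @ step 1: {q0, q1}
  after a @ step 2: {q0, q1, q2}
  after b @ step 3: ∅  — Q cannot continue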